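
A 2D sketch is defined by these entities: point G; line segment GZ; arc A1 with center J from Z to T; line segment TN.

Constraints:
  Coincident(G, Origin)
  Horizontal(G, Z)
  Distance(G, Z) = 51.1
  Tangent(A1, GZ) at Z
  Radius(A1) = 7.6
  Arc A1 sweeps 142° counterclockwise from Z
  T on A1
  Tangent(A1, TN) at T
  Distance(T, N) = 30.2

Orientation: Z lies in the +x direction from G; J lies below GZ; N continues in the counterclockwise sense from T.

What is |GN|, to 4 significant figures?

77.24

On A1, Z sits at bearing 90° from J; a 142° counterclockwise sweep puts T at bearing 232°, so T = J + 7.6·(cos 232°, sin 232°) = (46.42, -13.59). Since A1 is tangent to TN there, JT ⟂ TN, so TN runs along (−sin 232°, cos 232°); with |TN| = 30.2, N = (70.22, -32.18). Then |GN| = |N − G| = 77.24.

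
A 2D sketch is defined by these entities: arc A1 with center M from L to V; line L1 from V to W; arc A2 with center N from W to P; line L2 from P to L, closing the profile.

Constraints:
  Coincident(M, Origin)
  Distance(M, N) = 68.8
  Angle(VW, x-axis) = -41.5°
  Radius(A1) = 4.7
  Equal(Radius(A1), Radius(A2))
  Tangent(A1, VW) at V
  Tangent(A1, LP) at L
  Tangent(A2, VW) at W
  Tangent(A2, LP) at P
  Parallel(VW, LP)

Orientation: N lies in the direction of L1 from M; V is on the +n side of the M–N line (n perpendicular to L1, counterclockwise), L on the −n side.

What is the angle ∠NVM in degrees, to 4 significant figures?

86.09°

M is at the origin and N lies 68.8 along u from M, so N = 68.8·u = (51.53, -45.59). Tangency of A1 to both parallel lines with radius 4.7 puts V and L at M ± 4.7·n: V = (3.114, 3.520), L = (-3.114, -3.520). Then cos ∠NVM = VN·VM / (|VN||VM|), giving 86.09°.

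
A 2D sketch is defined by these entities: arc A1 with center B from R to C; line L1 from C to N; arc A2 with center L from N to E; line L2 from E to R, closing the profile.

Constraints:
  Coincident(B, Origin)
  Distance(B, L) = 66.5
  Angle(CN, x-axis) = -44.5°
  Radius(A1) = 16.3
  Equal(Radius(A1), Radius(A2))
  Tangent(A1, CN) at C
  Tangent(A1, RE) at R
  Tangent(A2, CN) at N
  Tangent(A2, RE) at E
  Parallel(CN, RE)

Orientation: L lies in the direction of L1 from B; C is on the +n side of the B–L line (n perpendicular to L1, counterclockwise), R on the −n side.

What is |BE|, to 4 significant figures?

68.47

The slot axis is L1's direction at -44.5°, so u = (cos -44.5°, sin -44.5°) = (0.7133, -0.7009) and n = (−sin -44.5°, cos -44.5°) = (0.7009, 0.7133). B is at the origin and L lies 66.5 along u from B, so L = 66.5·u = (47.43, -46.61). Tangency of A1 to both parallel lines with radius 16.3 puts C and R at B ± 16.3·n: C = (11.42, 11.63), R = (-11.42, -11.63). Equal radii place N and E the same way about L: N = L + 16.3·n = (58.86, -34.98), E = L − 16.3·n = (36.01, -58.24). Then |BE| = |E − B| = 68.47.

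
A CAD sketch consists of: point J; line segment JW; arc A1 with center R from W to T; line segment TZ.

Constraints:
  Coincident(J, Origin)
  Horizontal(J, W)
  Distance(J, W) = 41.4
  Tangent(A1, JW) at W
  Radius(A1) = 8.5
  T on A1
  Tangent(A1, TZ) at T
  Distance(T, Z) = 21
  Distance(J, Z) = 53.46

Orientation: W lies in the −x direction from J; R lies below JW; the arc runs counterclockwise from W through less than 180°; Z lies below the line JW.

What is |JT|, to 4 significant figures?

50.74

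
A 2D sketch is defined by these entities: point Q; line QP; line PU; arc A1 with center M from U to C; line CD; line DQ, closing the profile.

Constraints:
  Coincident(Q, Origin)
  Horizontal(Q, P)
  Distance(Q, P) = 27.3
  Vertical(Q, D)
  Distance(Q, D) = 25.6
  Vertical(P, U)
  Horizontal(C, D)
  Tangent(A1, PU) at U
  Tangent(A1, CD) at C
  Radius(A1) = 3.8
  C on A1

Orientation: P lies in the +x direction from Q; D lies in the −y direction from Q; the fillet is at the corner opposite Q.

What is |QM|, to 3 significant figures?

32.1

Q is at the origin; Q and P share the same y with |QP| = 27.3 and P on the +x side, so P = (27.3, 0.00). QD is vertical with |QD| = 25.6 and D on the −y side, so D = (0.00, -25.6). The virtual corner opposite Q is at (27.3, -25.6). Since A1 is tangent to PU there, MU ⟂ PU and A1 meets CD tangentially, so MC is at right angles to CD, with radius 3.8, so the center M sits 3.8 in from both sides at M = (23.5, -21.8). Then |QM| = |M − Q| = 32.1.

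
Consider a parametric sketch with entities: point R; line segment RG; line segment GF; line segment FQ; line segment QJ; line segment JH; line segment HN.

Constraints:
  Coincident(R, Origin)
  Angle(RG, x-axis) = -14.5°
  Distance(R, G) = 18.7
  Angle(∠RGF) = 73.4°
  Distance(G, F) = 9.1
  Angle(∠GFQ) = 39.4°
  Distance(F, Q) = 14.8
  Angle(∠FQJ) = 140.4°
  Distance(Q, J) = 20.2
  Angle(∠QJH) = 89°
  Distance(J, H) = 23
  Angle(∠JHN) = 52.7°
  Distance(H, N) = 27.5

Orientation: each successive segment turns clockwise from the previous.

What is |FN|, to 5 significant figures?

10.231

∠QJH = 89.0° gives JH at -32.300° from the x-axis; with |JH| = 23.0, H = (41.203, 7.1408). ∠JHN = 52.7° gives HN at -159.60° from the x-axis; with |HN| = 27.5, N = (15.427, -2.4449). Then |FN| = |N − F| = 10.231.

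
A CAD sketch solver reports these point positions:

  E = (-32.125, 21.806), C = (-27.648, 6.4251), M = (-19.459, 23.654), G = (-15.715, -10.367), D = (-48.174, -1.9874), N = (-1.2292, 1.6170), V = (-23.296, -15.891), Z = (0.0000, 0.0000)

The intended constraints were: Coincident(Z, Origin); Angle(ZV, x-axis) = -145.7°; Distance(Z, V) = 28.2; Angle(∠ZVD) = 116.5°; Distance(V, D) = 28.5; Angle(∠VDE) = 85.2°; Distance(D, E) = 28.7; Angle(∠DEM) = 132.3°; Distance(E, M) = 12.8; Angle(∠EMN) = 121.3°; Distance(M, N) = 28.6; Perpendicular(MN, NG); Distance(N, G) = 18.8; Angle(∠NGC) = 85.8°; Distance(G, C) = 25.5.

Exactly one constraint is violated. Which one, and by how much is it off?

Distance(G, C) = 25.5 — off by 4.90.

Z = (0.00, 0.00) ✓; ZV at -145.7° ✓; |ZV| = 28.20 ✓; ∠ZVD = 116.5° ✓; |VD| = 28.50 ✓; ∠VDE = 85.20° ✓; |DE| = 28.70 ✓; ∠DEM = 132.3° ✓; |EM| = 12.80 ✓; ∠EMN = 121.3° ✓; |MN| = 28.60 ✓; ∠(MN, NG) = 90.00° ✓; |NG| = 18.80 ✓; ∠NGC = 85.80° ✓; |GC| = 20.60 ✗.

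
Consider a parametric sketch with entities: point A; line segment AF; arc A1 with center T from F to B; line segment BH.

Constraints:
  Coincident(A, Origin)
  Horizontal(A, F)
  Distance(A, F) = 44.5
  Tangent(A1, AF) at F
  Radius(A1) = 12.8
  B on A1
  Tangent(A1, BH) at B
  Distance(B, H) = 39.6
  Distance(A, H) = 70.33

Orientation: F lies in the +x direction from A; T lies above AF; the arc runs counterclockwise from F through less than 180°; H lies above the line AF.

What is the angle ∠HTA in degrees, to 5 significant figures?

106.12°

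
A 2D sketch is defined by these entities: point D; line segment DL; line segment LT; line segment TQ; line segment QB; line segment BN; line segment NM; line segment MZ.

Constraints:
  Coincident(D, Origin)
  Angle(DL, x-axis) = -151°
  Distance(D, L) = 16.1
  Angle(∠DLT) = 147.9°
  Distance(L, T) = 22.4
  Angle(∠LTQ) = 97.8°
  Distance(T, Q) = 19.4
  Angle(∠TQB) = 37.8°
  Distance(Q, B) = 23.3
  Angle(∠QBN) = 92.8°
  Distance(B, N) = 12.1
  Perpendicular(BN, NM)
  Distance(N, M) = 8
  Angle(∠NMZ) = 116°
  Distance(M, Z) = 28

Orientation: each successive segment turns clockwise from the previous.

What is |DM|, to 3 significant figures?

37.2

D is at the origin; DL runs at -151.0° with length 16.1, so L = (-14.1, -7.81). ∠DLT = 147.9° gives LT at 177° from the x-axis; with |LT| = 22.4, T = (-36.4, -6.59). ∠LTQ = 97.8° gives TQ at 94.7° from the x-axis; with |TQ| = 19.4, Q = (-38.0, 12.7). ∠TQB = 37.8° gives QB at -47.5° from the x-axis; with |QB| = 23.3, B = (-22.3, -4.44). ∠QBN = 92.8° gives BN at -135° from the x-axis; with |BN| = 12.1, N = (-30.8, -13.0). The perpendicularity gives NM at right angles to BN, so NM runs at 135°; with |NM| = 8.0, M = (-36.5, -7.41). Then |DM| = |M − D| = 37.2.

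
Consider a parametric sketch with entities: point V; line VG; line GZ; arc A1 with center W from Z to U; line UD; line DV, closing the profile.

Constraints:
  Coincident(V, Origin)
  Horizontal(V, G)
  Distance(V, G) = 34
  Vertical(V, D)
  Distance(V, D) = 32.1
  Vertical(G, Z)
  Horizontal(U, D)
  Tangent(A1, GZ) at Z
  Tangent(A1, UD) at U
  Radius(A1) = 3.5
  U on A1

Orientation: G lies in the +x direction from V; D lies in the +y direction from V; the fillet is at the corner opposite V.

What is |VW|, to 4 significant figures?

41.81

VD is vertical with |VD| = 32.1 and D on the +y side, so D = (0.000, 32.10). The virtual corner opposite V is at (34.00, 32.10). The tangent condition forces WZ to be normal to GZ and the tangent condition forces WU to be normal to UD, with radius 3.5, so the center W sits 3.5 in from both sides at W = (30.50, 28.60). Then |VW| = |W − V| = 41.81.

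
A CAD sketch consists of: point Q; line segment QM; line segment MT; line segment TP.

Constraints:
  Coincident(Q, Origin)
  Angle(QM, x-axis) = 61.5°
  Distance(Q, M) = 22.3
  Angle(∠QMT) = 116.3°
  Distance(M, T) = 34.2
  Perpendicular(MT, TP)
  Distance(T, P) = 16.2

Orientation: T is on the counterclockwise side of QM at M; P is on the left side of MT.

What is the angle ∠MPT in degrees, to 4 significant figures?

64.65°

∠QMT = 116.3°, so MT runs at 61.5° + (180° − 116.3°) = 125.2° from the x-axis; with |MT| = 34.2, T = M + 34.2·(cos 125.2°, sin 125.2°) = (-9.073, 47.54). MT is perpendicular to TP; with |TP| = 16.2 on the left of MT, P = T + 16.2·(-0.8171, -0.5764) = (-22.31, 38.21). Then cos ∠MPT = PM·PT / (|PM||PT|), giving 64.65°.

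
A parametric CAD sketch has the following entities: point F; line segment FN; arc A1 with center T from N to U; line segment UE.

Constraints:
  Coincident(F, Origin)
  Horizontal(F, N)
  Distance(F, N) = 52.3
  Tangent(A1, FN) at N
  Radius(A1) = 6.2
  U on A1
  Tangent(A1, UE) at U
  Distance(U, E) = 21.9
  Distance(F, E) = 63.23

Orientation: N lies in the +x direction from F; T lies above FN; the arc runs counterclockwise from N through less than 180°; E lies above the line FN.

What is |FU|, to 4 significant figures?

58.86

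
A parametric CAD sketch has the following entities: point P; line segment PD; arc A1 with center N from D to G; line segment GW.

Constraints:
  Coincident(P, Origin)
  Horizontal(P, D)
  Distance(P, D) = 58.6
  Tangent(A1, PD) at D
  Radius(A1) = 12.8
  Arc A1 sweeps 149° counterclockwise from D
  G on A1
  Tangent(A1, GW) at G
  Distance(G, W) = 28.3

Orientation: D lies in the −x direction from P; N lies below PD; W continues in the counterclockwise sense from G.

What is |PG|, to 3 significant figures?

69.4

P is at the origin; P and D share the same y with |PD| = 58.6 and D on the −x side, so D = (-58.6, 0.00). Since A1 is tangent to PD there, ND ⟂ PD, so N = D + (0, -12.8) = (-58.6, -12.8). On A1, D sits at bearing 90° from N; a 149° counterclockwise sweep puts G at bearing 239°, so G = N + 12.8·(cos 239°, sin 239°) = (-65.2, -23.8). Then |PG| = |G − P| = 69.4.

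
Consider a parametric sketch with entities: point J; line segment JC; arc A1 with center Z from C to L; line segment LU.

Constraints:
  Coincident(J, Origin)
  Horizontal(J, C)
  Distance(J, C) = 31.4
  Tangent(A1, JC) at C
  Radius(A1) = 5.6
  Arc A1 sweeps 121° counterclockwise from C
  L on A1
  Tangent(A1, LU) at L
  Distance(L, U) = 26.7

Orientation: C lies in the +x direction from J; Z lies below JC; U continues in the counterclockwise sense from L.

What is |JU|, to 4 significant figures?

51.11

J is at the origin; J and C share the same y with |JC| = 31.4 and C on the +x side, so C = (31.40, 0.000). A1 meets JC tangentially, so ZC is at right angles to JC, so Z = C + (0, -5.6) = (31.40, -5.600). On A1, C sits at bearing 90° from Z; a 121° counterclockwise sweep puts L at bearing 211°, so L = Z + 5.6·(cos 211°, sin 211°) = (26.60, -8.484). A1 meets LU tangentially, so ZL is at right angles to LU, so LU runs along (−sin 211°, cos 211°); with |LU| = 26.7, U = (40.35, -31.37). Then |JU| = |U − J| = 51.11.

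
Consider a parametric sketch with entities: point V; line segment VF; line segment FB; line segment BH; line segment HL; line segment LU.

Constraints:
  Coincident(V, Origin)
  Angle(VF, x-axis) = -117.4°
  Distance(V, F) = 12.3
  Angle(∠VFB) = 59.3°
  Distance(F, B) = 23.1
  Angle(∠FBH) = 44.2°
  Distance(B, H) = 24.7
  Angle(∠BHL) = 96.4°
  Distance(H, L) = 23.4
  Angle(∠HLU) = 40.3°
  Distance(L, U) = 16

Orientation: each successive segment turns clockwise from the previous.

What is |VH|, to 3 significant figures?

6.70

V is at the origin; VF runs at -117.4° with length 12.3, so F = (-5.66, -10.9). ∠VFB = 59.3° gives FB at 122° from the x-axis; with |FB| = 23.1, B = (-17.9, 8.69). ∠FBH = 44.2° gives BH at -13.9° from the x-axis; with |BH| = 24.7, H = (6.11, 2.76). Then |VH| = |H − V| = 6.70.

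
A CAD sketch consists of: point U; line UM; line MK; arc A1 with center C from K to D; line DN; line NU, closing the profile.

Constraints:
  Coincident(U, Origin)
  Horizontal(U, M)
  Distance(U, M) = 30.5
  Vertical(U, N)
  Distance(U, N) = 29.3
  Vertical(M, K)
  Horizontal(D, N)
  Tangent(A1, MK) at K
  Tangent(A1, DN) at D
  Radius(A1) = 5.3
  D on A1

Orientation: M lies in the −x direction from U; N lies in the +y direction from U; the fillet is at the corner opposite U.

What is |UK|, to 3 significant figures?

38.8

The virtual corner opposite U is at (-30.5, 29.3). Since A1 is tangent to MK there, CK ⟂ MK and tangency of A1 to DN means the radius CD is perpendicular to DN, with radius 5.3, so the center C sits 5.3 in from both sides at C = (-25.2, 24.0). That places the tangent points at K = (-30.5, 24.0) on MK and D = (-25.2, 29.3) on DN. Then |UK| = |K − U| = 38.8.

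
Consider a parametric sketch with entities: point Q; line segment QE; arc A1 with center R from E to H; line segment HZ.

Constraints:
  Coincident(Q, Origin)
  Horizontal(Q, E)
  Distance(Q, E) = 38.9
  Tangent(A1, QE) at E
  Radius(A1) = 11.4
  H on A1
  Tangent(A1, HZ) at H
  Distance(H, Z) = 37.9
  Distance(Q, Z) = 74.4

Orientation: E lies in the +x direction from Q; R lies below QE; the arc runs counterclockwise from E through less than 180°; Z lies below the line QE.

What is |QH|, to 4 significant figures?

36.83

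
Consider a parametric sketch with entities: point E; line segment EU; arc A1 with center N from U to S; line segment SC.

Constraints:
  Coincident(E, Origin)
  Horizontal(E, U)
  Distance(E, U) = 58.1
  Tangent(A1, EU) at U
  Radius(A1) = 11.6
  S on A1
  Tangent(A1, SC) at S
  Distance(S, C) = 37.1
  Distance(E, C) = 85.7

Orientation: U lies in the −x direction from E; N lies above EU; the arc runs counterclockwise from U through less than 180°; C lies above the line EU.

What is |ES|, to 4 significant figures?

52.14

E is at the origin; EU is horizontal with |EU| = 58.1 and U on the −x side, so U = (-58.10, 0.000). A1 meets EU tangentially, so NU is at right angles to EU, so N = U + (0, 11.6) = (-58.10, 11.60). Since NS ⟂ SC (tangency), |NC| = √(11.6² + 37.1²) = 38.87 regardless of where S sits on A1. So C lies on both circle(E, 85.7) and circle(N, 38.87); the above-EU intersection is C = (-70.76, 48.35). S is the foot of the tangent from C: S = (-48.76, 18.48).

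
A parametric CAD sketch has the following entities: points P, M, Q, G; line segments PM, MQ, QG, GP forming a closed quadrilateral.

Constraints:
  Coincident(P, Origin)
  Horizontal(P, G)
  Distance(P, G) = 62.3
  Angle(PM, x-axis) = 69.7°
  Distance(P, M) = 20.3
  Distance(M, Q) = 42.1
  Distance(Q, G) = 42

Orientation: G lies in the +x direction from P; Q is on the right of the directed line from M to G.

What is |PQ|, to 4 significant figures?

31.37

Checks: |MQ| = 42.10 ✓; |QG| = 42.00 ✓.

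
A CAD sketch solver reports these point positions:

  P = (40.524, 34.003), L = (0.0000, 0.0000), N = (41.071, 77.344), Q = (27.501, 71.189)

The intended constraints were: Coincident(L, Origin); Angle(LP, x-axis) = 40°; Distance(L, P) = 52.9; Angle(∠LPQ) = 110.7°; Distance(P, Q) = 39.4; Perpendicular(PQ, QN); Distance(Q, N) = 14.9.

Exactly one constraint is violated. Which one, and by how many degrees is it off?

Perpendicular(PQ, QN) — off by 5.10°.

L = (0.00, 0.00) ✓; LP at 40.00° ✓; |LP| = 52.90 ✓; ∠LPQ = 110.7° ✓; |PQ| = 39.40 ✓; ∠(PQ, QN) = 84.90° ✗; |QN| = 14.90 ✓.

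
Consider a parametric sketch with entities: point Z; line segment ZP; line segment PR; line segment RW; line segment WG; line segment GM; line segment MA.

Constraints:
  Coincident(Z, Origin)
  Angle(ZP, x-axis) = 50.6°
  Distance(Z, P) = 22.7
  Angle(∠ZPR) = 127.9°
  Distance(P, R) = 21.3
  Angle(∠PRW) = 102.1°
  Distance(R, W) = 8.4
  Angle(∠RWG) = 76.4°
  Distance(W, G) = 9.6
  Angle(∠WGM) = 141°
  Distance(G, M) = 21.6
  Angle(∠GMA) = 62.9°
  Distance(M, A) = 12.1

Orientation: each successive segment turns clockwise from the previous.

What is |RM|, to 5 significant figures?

25.008

Z is at the origin; ZP runs at 50.6° with length 22.7, so P = (14.408, 17.541). ∠ZPR = 127.9° gives PR at -1.5000° from the x-axis; with |PR| = 21.3, R = (35.701, 16.983). ∠PRW = 102.1° gives RW at -79.400° from the x-axis; with |RW| = 8.4, W = (37.246, 8.7268). ∠RWG = 76.4° gives WG at 177.00° from the x-axis; with |WG| = 9.6, G = (27.659, 9.2293). ∠WGM = 141.0° gives GM at 138.00° from the x-axis; with |GM| = 21.6, M = (11.608, 23.682). Then |RM| = |M − R| = 25.008.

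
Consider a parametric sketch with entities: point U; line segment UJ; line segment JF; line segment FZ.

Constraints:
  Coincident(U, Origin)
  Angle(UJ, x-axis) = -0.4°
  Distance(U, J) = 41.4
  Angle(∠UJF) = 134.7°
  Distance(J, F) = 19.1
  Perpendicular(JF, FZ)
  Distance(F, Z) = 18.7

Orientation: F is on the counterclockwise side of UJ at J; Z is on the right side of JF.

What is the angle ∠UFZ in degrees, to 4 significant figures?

121.4°

∠UJF = 134.7°, so JF runs at -0.4° + (180° − 134.7°) = 44.90° from the x-axis; with |JF| = 19.1, F = J + 19.1·(cos 44.90°, sin 44.90°) = (54.93, 13.19). The perpendicularity gives FZ at right angles to JF; with |FZ| = 18.7 on the right of JF, Z = F + 18.7·(0.7059, -0.7083) = (68.13, -0.05283). Then cos ∠UFZ = FU·FZ / (|FU||FZ|), giving 121.4°.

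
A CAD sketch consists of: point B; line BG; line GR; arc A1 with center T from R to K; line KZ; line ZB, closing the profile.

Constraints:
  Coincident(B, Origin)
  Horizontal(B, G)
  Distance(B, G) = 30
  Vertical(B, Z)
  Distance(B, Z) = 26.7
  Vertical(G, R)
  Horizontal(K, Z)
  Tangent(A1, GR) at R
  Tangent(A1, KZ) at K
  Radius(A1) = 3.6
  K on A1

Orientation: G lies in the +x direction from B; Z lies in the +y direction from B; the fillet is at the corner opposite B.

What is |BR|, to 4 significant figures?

37.86

B is at the origin; B and G share the same y with |BG| = 30.0 and G on the +x side, so G = (30.00, 0.000). BZ is vertical with |BZ| = 26.7 and Z on the +y side, so Z = (0.000, 26.70). The virtual corner opposite B is at (30.00, 26.70). A1 meets GR tangentially, so TR is at right angles to GR and A1 meets KZ tangentially, so TK is at right angles to KZ, with radius 3.6, so the center T sits 3.6 in from both sides at T = (26.40, 23.10). That places the tangent points at R = (30.00, 23.10) on GR and K = (26.40, 26.70) on KZ. Then |BR| = |R − B| = 37.86.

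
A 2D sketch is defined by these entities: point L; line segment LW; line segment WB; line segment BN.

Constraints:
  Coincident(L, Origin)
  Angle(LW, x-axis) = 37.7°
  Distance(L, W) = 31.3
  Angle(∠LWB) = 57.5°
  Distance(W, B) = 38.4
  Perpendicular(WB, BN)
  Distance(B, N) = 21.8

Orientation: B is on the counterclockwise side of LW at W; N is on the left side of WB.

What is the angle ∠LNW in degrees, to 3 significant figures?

41.6°

∠LWB = 57.5°, so WB runs at 37.7° + (180° − 57.5°) = 160° from the x-axis; with |WB| = 38.4, B = W + 38.4·(cos 160°, sin 160°) = (-11.4, 32.1). WB ⟂ BN; with |BN| = 21.8 on the left of WB, N = B + 21.8·(-0.339, -0.941) = (-18.7, 11.6). Then cos ∠LNW = NL·NW / (|NL||NW|), giving 41.6°.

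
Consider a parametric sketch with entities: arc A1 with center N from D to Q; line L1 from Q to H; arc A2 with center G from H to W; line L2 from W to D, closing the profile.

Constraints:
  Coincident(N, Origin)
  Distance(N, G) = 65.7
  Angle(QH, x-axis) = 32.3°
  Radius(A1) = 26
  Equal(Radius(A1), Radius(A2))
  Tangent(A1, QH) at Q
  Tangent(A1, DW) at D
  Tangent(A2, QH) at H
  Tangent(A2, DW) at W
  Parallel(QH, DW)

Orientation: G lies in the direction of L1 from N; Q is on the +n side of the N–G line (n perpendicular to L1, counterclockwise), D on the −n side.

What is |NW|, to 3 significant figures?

70.7

The slot axis is L1's direction at 32.3°, so u = (cos 32.3°, sin 32.3°) = (0.845, 0.534) and n = (−sin 32.3°, cos 32.3°) = (-0.534, 0.845). N is at the origin and G lies 65.7 along u from N, so G = 65.7·u = (55.5, 35.1). Tangency of A1 to both parallel lines with radius 26.0 puts Q and D at N ± 26.0·n: Q = (-13.9, 22.0), D = (13.9, -22.0). Equal radii place H and W the same way about G: H = G + 26.0·n = (41.6, 57.1), W = G − 26.0·n = (69.4, 13.1). Then |NW| = |W − N| = 70.7.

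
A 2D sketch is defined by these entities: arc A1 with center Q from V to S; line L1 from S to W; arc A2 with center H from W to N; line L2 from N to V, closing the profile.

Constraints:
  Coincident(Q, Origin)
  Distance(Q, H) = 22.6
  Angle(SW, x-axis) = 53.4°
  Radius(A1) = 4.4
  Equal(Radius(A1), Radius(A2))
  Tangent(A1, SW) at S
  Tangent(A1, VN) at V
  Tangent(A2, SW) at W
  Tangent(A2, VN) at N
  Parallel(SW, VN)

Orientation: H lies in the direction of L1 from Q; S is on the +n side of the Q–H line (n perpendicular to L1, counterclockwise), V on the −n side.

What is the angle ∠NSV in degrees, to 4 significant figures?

68.73°

The slot axis is L1's direction at 53.4°, so u = (cos 53.4°, sin 53.4°) = (0.5962, 0.8028) and n = (−sin 53.4°, cos 53.4°) = (-0.8028, 0.5962). Q is at the origin and H lies 22.6 along u from Q, so H = 22.6·u = (13.47, 18.14). Tangency of A1 to both parallel lines with radius 4.4 puts S and V at Q ± 4.4·n: S = (-3.532, 2.623), V = (3.532, -2.623). Equal radii place W and N the same way about H: W = H + 4.4·n = (9.942, 20.77), N = H − 4.4·n = (17.01, 15.52). Then cos ∠NSV = SN·SV / (|SN||SV|), giving 68.73°.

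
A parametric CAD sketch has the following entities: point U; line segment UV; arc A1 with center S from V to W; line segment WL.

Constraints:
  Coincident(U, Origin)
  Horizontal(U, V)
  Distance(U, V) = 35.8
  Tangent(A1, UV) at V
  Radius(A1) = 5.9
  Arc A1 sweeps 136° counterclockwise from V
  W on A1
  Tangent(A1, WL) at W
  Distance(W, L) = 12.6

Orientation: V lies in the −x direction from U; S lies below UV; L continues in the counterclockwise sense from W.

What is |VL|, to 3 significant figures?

19.5

U is at the origin; UV is horizontal with |UV| = 35.8 and V on the −x side, so V = (-35.8, 0.00). Tangency of A1 to UV means the radius SV is perpendicular to UV, so S = V + (0, -5.9) = (-35.8, -5.90). On A1, V sits at bearing 90° from S; a 136° counterclockwise sweep puts W at bearing 226°, so W = S + 5.9·(cos 226°, sin 226°) = (-39.9, -10.1). Tangency of A1 to WL means the radius SW is perpendicular to WL, so WL runs along (−sin 226°, cos 226°); with |WL| = 12.6, L = (-30.8, -18.9). Then |VL| = |L − V| = 19.5.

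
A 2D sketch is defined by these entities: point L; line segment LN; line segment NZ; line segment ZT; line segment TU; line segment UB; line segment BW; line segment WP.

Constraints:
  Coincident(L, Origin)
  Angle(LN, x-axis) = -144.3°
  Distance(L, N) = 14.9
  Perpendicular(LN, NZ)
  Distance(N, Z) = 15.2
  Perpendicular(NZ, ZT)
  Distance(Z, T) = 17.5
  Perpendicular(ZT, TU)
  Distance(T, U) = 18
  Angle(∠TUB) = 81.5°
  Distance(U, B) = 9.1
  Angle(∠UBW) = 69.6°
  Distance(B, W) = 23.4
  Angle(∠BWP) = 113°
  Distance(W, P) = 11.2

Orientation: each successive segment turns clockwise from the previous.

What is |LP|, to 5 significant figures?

24.026

L is at the origin; LN runs at -144.3° with length 14.9, so N = (-12.100, -8.6948). LN ⟂ NZ, so NZ runs at 125.70°; with |NZ| = 15.2, Z = (-20.970, 3.6489). NZ is perpendicular to ZT, so ZT runs at 35.700°; with |ZT| = 17.5, T = (-6.7584, 13.861). ZT is perpendicular to TU, so TU runs at -54.300°; with |TU| = 18.0, U = (3.7453, -0.75663). ∠TUB = 81.5° gives UB at -152.80° from the x-axis; with |UB| = 9.1, B = (-4.3484, -4.9162). ∠UBW = 69.6° gives BW at 96.800° from the x-axis; with |BW| = 23.4, W = (-7.1190, 18.319). ∠BWP = 113.0° gives WP at 29.800° from the x-axis; with |WP| = 11.2, P = (2.6000, 23.885). Then |LP| = |P − L| = 24.026.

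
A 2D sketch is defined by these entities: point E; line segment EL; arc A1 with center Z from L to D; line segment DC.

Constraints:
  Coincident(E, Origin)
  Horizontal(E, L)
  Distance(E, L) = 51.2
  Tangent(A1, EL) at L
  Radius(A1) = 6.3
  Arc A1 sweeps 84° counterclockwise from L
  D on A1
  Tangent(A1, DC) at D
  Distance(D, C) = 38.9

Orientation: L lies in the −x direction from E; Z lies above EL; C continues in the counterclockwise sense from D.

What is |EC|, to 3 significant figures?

60.3

On A1, L sits at bearing -90° from Z; an 84° counterclockwise sweep puts D at bearing -6°, so D = Z + 6.3·(cos -6°, sin -6°) = (-44.9, 5.64). Since A1 is tangent to DC there, ZD ⟂ DC, so DC runs along (−sin -6°, cos -6°); with |DC| = 38.9, C = (-40.9, 44.3). Then |EC| = |C − E| = 60.3.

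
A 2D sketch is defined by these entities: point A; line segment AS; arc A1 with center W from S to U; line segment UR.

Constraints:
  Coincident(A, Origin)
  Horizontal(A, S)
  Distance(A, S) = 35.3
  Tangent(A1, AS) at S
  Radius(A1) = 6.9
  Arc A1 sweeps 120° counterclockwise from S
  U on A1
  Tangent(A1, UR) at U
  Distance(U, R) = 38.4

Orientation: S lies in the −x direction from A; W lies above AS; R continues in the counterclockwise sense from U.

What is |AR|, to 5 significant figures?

65.238

A is at the origin; AS is horizontal with |AS| = 35.3 and S on the −x side, so S = (-35.300, 0.0000). A1 meets AS tangentially, so WS is at right angles to AS, so W = S + (0, 6.9) = (-35.300, 6.9000). On A1, S sits at bearing -90° from W; a 120° counterclockwise sweep puts U at bearing 30°, so U = W + 6.9·(cos 30°, sin 30°) = (-29.324, 10.350). A1 meets UR tangentially, so WU is at right angles to UR, so UR runs along (−sin 30°, cos 30°); with |UR| = 38.4, R = (-48.524, 43.605). Then |AR| = |R − A| = 65.238.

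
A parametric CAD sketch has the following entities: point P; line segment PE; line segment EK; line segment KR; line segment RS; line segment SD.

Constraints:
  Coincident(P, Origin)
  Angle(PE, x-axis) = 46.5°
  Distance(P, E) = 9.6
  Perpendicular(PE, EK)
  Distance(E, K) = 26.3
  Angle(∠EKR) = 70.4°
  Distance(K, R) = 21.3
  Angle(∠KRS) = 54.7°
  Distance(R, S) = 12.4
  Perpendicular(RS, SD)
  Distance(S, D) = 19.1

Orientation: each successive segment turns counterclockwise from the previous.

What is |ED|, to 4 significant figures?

27.67

P is at the origin; PE runs at 46.5° with length 9.6, so E = (6.608, 6.964). PE ⟂ EK, so EK runs at 136.5°; with |EK| = 26.3, K = (-12.47, 25.07). ∠EKR = 70.4° gives KR at -113.9° from the x-axis; with |KR| = 21.3, R = (-21.10, 5.594). ∠KRS = 54.7° gives RS at 11.40° from the x-axis; with |RS| = 12.4, S = (-8.943, 8.045). The perpendicularity gives SD at right angles to RS, so SD runs at 101.4°; with |SD| = 19.1, D = (-12.72, 26.77). Then |ED| = |D − E| = 27.67.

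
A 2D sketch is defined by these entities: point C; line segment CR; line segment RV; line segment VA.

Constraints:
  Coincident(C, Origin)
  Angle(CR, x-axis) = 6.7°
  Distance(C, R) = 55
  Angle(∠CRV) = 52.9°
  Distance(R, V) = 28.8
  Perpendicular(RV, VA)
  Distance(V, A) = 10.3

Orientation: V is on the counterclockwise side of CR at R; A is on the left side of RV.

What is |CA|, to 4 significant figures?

33.85

C is at the origin; CR runs at 6.7° with length 55.0, so R = 55.0·(cos 6.7°, sin 6.7°) = (54.62, 6.417). ∠CRV = 52.9°, so RV runs at 6.7° + (180° − 52.9°) = 133.8° from the x-axis; with |RV| = 28.8, V = R + 28.8·(cos 133.8°, sin 133.8°) = (34.69, 27.20). RV ⟂ VA; with |VA| = 10.3 on the left of RV, A = V + 10.3·(-0.7218, -0.6921) = (27.26, 20.07). Then |CA| = |A − C| = 33.85.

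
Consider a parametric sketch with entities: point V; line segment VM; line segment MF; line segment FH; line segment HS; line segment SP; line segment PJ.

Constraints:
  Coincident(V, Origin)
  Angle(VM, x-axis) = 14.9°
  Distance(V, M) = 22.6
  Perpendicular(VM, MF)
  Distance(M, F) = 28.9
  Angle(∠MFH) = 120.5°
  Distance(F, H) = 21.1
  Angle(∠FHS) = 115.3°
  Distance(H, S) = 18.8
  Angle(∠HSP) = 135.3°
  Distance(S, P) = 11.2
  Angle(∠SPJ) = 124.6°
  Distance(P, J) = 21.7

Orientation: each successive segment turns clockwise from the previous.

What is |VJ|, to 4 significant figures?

3.139

∠HSP = 135.3° gives SP at 116.0° from the x-axis; with |SP| = 11.2, P = (-8.197, -20.86). ∠SPJ = 124.6° gives PJ at 60.60° from the x-axis; with |PJ| = 21.7, J = (2.455, -1.955). Then |VJ| = |J − V| = 3.139.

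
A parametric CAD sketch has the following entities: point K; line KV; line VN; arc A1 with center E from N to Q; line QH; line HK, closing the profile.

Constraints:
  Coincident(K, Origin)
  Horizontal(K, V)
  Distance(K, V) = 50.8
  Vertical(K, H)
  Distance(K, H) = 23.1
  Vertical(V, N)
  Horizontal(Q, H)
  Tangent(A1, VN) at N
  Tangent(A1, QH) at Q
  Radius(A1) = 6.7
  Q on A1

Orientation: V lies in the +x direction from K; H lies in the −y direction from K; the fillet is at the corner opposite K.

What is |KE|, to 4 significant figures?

47.05

KH is vertical with |KH| = 23.1 and H on the −y side, so H = (0.000, -23.10). The virtual corner opposite K is at (50.80, -23.10). The tangent condition forces EN to be normal to VN and A1 meets QH tangentially, so EQ is at right angles to QH, with radius 6.7, so the center E sits 6.7 in from both sides at E = (44.10, -16.40). Then |KE| = |E − K| = 47.05.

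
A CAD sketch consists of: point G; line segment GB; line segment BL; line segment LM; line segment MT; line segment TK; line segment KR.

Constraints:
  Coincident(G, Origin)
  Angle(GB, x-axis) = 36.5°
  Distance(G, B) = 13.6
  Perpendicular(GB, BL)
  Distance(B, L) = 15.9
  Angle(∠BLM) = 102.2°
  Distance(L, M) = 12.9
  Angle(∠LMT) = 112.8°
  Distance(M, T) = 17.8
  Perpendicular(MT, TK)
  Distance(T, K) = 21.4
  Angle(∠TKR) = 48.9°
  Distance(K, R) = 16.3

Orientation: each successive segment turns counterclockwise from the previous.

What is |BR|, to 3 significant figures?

10.6

G is at the origin; GB runs at 36.5° with length 13.6, so B = (10.9, 8.09). GB is perpendicular to BL, so BL runs at 126°; with |BL| = 15.9, L = (1.47, 20.9). ∠BLM = 102.2° gives LM at -156° from the x-axis; with |LM| = 12.9, M = (-10.3, 15.6). ∠LMT = 112.8° gives MT at -88.5° from the x-axis; with |MT| = 17.8, T = (-9.82, -2.23). The perpendicularity gives TK at right angles to MT, so TK runs at 1.50°; with |TK| = 21.4, K = (11.6, -1.67). ∠TKR = 48.9° gives KR at 133° from the x-axis; with |KR| = 16.3, R = (0.543, 10.3). Then |BR| = |R − B| = 10.6.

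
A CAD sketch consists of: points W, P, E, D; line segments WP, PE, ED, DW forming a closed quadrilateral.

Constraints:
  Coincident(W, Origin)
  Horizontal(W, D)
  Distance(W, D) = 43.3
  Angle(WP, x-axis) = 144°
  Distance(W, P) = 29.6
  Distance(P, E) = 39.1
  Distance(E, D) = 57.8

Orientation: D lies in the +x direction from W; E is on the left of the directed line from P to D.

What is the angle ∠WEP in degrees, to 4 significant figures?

41.37°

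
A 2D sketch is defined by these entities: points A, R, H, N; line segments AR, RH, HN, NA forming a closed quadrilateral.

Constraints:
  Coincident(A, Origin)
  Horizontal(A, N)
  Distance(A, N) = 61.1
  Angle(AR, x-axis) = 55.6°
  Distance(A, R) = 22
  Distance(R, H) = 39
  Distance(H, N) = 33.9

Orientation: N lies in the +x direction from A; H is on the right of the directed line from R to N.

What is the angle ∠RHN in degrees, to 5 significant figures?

90.610°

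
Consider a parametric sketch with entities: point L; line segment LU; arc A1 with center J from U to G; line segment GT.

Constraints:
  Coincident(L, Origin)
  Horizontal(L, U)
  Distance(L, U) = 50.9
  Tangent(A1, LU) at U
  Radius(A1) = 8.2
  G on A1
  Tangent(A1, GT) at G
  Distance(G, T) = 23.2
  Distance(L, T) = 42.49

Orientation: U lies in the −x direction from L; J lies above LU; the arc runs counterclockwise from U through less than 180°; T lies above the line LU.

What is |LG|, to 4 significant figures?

43.71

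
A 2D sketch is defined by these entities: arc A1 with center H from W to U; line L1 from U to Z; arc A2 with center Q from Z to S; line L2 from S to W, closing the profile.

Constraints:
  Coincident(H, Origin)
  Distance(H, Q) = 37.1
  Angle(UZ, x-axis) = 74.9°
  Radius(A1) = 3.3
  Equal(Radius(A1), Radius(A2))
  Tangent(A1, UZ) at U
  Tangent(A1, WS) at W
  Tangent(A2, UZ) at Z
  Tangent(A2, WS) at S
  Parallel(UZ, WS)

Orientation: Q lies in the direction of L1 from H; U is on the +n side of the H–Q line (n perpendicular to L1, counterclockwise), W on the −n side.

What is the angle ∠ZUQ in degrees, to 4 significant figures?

5.083°

The slot axis is L1's direction at 74.9°, so u = (cos 74.9°, sin 74.9°) = (0.2605, 0.9655) and n = (−sin 74.9°, cos 74.9°) = (-0.9655, 0.2605). H is at the origin and Q lies 37.1 along u from H, so Q = 37.1·u = (9.665, 35.82). Tangency of A1 to both parallel lines with radius 3.3 puts U and W at H ± 3.3·n: U = (-3.186, 0.8597), W = (3.186, -0.8597). Equal radii place Z and S the same way about Q: Z = Q + 3.3·n = (6.479, 36.68), S = Q − 3.3·n = (12.85, 34.96). Then cos ∠ZUQ = UZ·UQ / (|UZ||UQ|), giving 5.083°.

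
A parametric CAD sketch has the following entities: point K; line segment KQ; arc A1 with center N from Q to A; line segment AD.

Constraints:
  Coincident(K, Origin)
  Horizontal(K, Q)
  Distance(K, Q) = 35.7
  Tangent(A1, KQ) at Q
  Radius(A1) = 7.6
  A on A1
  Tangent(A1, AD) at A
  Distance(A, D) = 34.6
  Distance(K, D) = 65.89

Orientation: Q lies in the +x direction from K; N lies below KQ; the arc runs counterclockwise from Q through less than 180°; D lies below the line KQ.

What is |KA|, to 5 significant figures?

32.751

Checks: |KQ| = 35.70 ✓; ∠(NQ, QK) = 90.00° ✓; |NQ| = 7.600 ✓; |NA| = 7.600 ✓; ∠(NA, AD) = 90.00° ✓; |AD| = 34.60 ✓; |KD| = 65.89 ✓.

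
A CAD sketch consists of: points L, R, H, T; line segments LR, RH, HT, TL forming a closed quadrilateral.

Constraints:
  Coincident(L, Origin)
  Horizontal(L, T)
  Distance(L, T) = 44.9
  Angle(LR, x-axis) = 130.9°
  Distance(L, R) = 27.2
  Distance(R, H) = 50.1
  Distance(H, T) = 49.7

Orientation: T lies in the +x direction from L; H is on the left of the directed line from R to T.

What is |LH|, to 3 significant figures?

52.4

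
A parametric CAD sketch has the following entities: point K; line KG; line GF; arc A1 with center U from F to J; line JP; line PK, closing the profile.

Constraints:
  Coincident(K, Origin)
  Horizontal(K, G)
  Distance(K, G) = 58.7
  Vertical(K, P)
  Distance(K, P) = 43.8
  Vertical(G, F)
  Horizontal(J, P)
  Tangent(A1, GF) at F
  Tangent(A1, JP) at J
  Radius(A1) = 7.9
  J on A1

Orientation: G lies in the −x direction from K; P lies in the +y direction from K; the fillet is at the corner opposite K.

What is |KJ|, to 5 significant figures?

67.075

The virtual corner opposite K is at (-58.700, 43.800). Tangency of A1 to GF means the radius UF is perpendicular to GF and A1 meets JP tangentially, so UJ is at right angles to JP, with radius 7.9, so the center U sits 7.9 in from both sides at U = (-50.800, 35.900). That places the tangent points at F = (-58.700, 35.900) on GF and J = (-50.800, 43.800) on JP. Then |KJ| = |J − K| = 67.075.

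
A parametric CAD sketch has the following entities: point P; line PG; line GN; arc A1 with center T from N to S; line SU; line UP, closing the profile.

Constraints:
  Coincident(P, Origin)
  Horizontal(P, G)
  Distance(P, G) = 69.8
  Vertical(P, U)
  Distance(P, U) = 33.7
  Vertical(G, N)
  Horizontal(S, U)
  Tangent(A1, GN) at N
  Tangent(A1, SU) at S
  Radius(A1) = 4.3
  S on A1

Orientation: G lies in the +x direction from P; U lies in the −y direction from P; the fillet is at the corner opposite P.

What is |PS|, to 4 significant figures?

73.66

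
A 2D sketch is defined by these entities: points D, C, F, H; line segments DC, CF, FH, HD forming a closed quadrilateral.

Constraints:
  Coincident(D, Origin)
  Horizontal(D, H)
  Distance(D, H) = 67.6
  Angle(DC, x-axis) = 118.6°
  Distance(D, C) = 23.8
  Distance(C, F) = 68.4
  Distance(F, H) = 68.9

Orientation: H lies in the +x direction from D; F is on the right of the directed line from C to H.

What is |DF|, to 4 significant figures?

44.89

Checks: |CF| = 68.40 ✓; |FH| = 68.90 ✓.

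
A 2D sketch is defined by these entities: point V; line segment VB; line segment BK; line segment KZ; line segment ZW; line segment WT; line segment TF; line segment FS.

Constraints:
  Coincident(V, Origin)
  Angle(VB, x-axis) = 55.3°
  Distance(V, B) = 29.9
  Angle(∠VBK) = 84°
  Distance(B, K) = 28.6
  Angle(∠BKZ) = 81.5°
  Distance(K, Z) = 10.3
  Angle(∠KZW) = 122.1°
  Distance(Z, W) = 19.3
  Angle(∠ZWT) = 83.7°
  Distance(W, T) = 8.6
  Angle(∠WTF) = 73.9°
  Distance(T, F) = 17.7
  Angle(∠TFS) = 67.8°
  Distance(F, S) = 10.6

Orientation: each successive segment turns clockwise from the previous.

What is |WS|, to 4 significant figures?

11.42

V is at the origin; VB runs at 55.3° with length 29.9, so B = (17.02, 24.58). ∠VBK = 84.0° gives BK at -40.70° from the x-axis; with |BK| = 28.6, K = (38.70, 5.932). ∠BKZ = 81.5° gives KZ at -139.2° from the x-axis; with |KZ| = 10.3, Z = (30.91, -0.7981). ∠KZW = 122.1° gives ZW at 162.9° from the x-axis; with |ZW| = 19.3, W = (12.46, 4.877). ∠ZWT = 83.7° gives WT at 66.60° from the x-axis; with |WT| = 8.6, T = (15.88, 12.77). ∠WTF = 73.9° gives TF at -39.50° from the x-axis; with |TF| = 17.7, F = (29.53, 1.511). ∠TFS = 67.8° gives FS at -151.7° from the x-axis; with |FS| = 10.6, S = (20.20, -3.514). Then |WS| = |S − W| = 11.42.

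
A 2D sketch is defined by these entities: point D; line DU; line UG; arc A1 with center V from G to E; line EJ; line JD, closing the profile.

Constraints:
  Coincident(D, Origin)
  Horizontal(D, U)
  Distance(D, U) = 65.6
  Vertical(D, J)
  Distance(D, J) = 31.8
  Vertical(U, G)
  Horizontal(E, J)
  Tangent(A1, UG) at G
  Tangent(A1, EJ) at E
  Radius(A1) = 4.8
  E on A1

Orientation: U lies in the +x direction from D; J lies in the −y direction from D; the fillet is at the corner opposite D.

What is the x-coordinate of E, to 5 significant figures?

60.800

The virtual corner opposite D is at (65.600, -31.800). Tangency of A1 to UG means the radius VG is perpendicular to UG and tangency of A1 to EJ means the radius VE is perpendicular to EJ, with radius 4.8, so the center V sits 4.8 in from both sides at V = (60.800, -27.000). That places the tangent points at G = (65.600, -27.000) on UG and E = (60.800, -31.800) on EJ. So E.x = 60.800.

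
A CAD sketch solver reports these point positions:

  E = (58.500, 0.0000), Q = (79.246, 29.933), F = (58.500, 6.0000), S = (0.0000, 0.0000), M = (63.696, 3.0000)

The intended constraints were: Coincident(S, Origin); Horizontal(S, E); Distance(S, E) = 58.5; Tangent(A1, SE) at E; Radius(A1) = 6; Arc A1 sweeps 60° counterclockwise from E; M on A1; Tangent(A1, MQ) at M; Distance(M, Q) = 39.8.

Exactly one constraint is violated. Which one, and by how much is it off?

Distance(M, Q) = 39.8 — off by 8.70.

S = (0.00, 0.00) ✓; S.y = 0.00, E.y = 0.00 ✓; |SE| = 58.50 ✓; ∠(FE, ES) = 90.00° ✓; |FE| = 6.000 ✓; bearing(F→M) − bearing(F→E) = 60.00° ✓; |FM| = 6.000 ✓; ∠(FM, MQ) = 90.00° ✓; |MQ| = 31.10 ✗.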